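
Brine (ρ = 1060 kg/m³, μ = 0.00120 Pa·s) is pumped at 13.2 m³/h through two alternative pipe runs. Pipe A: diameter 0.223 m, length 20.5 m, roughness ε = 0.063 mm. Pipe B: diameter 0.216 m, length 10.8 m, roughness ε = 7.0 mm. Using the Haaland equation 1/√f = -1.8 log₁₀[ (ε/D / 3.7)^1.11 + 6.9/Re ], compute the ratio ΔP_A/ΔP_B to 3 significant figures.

ΔP_A/ΔP_B ≈ 0.713

Pipe A: V = Q/A = 0.003667/0.03906 = 0.09388 m/s; Re = 1.849e+04; ε/D = 0.000283; Haaland → f = 0.02673; ΔP_A = f(L/D)(ρV²/2) = 11.48 Pa.
Pipe B: V = Q/A = 0.003667/0.03664 = 0.1001 m/s; Re = 1.909e+04; ε/D = 0.0324; Haaland → f = 0.06071; ΔP_B = f(L/D)(ρV²/2) = 16.11 Pa.
ΔP_A/ΔP_B = 11.48/16.11 = 0.713.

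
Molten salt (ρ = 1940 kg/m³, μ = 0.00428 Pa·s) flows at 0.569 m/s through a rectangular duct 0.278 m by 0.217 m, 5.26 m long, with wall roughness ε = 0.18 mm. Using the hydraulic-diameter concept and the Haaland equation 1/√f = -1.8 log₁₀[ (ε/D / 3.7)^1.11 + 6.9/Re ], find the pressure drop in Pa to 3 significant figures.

Hydraulic diameter D_h = 4A/P = 4·(0.278·0.217)/(2·(0.278+0.217)) = 0.2413/0.99 = 0.2437 m.
Re = ρVD_h/μ = 1940·0.569·0.2437/0.00428 = 6.286e+04.
ε/D_h = 0.00018/0.2437 = 0.000738; Haaland gives 1/√f = -1.8 log₁₀[7.82e-05+0.00011] = 6.707, so f = 0.02223.
ΔP = f(L/D_h)(ρV²/2) = 0.02223·5.26/0.2437·314 = 150.7 Pa.

ΔP ≈ 151 Pa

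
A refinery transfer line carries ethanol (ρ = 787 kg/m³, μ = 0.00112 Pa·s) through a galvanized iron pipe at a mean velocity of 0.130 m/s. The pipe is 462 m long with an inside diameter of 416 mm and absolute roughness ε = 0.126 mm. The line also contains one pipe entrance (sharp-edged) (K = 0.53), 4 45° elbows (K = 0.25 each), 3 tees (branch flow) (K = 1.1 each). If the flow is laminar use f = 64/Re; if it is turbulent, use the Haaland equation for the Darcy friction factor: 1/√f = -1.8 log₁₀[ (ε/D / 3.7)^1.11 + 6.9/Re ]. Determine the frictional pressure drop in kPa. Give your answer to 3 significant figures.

ΔP ≈ 0.201 kPa

Reynolds number Re = ρVD/μ = 787 · 0.13 · 0.416 / 0.00112 = 3.8e+04.
Re > 4000 → turbulent. Relative roughness ε/D = 0.000126/0.416 = 0.000303. Haaland: 1/√f = -1.8 log₁₀[(0.000303/3.7)^1.11 + 6.9/3.8e+04] = -1.8 log₁₀[2.91e-05 + 0.000182] = 6.618, so f = 0.02283.
Total minor-loss coefficient ΣK = 1·0.53 + 4·0.25 + 3·1.1 = 4.83.
ΔP = [f·L/D + ΣK]·(ρV²/2) = [0.02283·462/0.416 + 4.83]·(787·0.13²/2) = [25.36 + 4.83]·6.65 = 200.8 Pa.
ΔP = 200.8 Pa = 0.201 kPa.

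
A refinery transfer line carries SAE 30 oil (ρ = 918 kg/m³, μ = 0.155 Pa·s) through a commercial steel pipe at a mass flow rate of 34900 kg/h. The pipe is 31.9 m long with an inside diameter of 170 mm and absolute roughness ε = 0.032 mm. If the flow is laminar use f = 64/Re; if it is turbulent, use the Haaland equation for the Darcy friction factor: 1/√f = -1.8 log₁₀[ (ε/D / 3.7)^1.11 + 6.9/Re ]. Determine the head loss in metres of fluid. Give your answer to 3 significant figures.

ṁ = 34900 kg/h = 34900/3600 = 9.694 kg/s.
A = πD²/4 = π(0.17)²/4 = 0.0227 m²; mean velocity V = ṁ/(ρA) = 9.694/(918 · 0.0227) = 0.4653 m/s.
Reynolds number Re = ρVD/μ = 918 · 0.4653 · 0.17 / 0.155 = 468.4.
Re < 2300 → laminar flow, so f = 64/Re = 64/468.4 = 0.1366 (the turbulent correlation is not needed).
Darcy-Weisbach: ΔP = f(L/D)(ρV²/2) = 0.1366·(31.9/0.17)·(918·0.4653²/2) = 0.1366·187.6·99.36 = 2547 Pa.
Head loss h_f = ΔP/(ρg) = 2547/(918·9.81) = 0.283 m.

h_f ≈ 0.283 m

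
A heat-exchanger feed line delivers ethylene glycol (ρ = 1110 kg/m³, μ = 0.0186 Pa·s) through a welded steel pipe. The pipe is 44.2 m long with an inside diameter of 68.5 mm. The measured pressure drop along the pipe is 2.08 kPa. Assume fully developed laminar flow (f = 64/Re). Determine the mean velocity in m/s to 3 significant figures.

For laminar flow, f = 64/Re with Re = ρVD/μ, so Darcy-Weisbach reduces to ΔP = 32μLV/D². Solving for V: V = ΔP·D²/(32μL) = 2080·(0.0685)²/(32·0.0186·44.2) = 0.371 m/s.
Check: Re = ρVD/μ = 1110·0.371·0.0685/0.0186 = 1517 < 2300, so the laminar assumption holds.

V ≈ 0.371 m/s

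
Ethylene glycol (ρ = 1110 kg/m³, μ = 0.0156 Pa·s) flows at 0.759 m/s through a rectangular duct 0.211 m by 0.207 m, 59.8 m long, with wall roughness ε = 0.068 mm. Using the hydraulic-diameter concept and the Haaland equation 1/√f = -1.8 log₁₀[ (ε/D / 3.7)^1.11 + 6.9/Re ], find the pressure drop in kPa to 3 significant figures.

ΔP ≈ 2.77 kPa

Hydraulic diameter D_h = 4A/P = 4·(0.211·0.207)/(2·(0.211+0.207)) = 0.1747/0.836 = 0.209 m.
Re = ρVD_h/μ = 1110·0.759·0.209/0.0156 = 1.129e+04.
ε/D_h = 6.8e-05/0.209 = 0.000325; Haaland gives 1/√f = -1.8 log₁₀[3.15e-05+0.000611] = 5.745, so f = 0.03029.
ΔP = f(L/D_h)(ρV²/2) = 0.03029·59.8/0.209·319.7 = 2772 Pa.
ΔP = 2.77 kPa.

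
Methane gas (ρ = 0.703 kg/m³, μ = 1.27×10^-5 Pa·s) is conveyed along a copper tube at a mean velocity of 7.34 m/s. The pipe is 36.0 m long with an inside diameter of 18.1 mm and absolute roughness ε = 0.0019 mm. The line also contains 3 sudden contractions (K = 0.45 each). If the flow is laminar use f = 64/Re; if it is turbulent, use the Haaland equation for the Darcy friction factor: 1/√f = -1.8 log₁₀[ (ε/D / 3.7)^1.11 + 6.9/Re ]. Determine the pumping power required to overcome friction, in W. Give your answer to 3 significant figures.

Reynolds number Re = ρVD/μ = 0.703 · 7.34 · 0.0181 / 1.27e-05 = 7354.
Re > 4000 → turbulent. Relative roughness ε/D = 1.9e-06/0.0181 = 0.000105. Haaland: 1/√f = -1.8 log₁₀[(0.000105/3.7)^1.11 + 6.9/7354] = -1.8 log₁₀[8.97e-06 + 0.000938] = 5.442, so f = 0.03376.
Total minor-loss coefficient ΣK = 3·0.45 = 1.35.
ΔP = [f·L/D + ΣK]·(ρV²/2) = [0.03376·36/0.0181 + 1.35]·(0.703·7.34²/2) = [67.15 + 1.35]·18.94 = 1297 Pa.
Q = V·A = 7.34·0.0002573 = 0.001889 m³/s.
Pumping power P = QΔP = 0.001889·1297 = 2.450 W = 2.45 W.

P ≈ 2.45 W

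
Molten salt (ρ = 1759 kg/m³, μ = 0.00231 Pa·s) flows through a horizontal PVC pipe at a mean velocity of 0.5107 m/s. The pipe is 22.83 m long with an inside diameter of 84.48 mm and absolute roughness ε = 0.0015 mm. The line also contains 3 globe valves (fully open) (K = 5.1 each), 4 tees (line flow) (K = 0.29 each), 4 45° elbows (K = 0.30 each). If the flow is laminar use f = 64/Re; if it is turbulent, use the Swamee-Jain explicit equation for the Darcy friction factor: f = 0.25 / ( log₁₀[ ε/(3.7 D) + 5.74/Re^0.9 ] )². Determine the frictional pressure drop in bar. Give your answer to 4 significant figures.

Reynolds number Re = ρVD/μ = 1759 · 0.5107 · 0.08448 / 0.00231 = 3.285e+04.
Re > 4000 → turbulent. Relative roughness ε/D = 1.5e-06/0.08448 = 1.78e-05. Swamee-Jain: f = 0.25/(log₁₀[1.78e-05/3.7 + 5.74/3.285e+04^0.9])² = 0.25/(log₁₀[4.8e-06 + 0.000494])² = 0.25/(-3.302)² = 0.02293.
Total minor-loss coefficient ΣK = 3·5.1 + 4·0.29 + 4·0.3 = 17.7.
ΔP = [f·L/D + ΣK]·(ρV²/2) = [0.02293·22.83/0.08448 + 17.7]·(1759·0.5107²/2) = [6.197 + 17.7]·229.4 = 5472 Pa.
ΔP = 5472 Pa = 0.05472 bar.

ΔP ≈ 0.05472 bar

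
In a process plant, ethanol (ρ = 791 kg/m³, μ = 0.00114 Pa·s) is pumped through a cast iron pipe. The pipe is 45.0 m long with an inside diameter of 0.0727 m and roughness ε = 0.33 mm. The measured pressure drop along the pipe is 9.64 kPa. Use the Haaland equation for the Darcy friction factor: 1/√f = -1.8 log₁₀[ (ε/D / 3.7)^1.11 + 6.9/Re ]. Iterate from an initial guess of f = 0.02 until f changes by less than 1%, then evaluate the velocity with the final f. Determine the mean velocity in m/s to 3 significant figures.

V ≈ 1.13 m/s

Rearranging Darcy-Weisbach: V = √(2·ΔP·D/(f·L·ρ)). With ε/D = 0.00033/0.0727 = 0.00454, iterate starting from f = 0.02:
  f = 0.02 → V = √(2·9640·0.0727/(0.02·45·791)) = 1.403 m/s; Re = ρVD/μ = 7.078e+04; f → 0.03082
  f = 0.03082 → V = 1.13 m/s; Re = 5.702e+04; f → 0.0311
Converged (Δf/f < 1%). With the final f = 0.0311: V = √(2·9640·0.0727/(0.0311·45·791)) = 1.125 m/s.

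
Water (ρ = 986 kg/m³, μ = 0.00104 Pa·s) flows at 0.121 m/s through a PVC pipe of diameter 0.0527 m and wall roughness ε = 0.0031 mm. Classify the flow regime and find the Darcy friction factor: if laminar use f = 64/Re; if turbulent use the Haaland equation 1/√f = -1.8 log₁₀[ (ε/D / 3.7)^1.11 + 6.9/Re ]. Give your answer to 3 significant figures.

f ≈ 0.0357

Re = ρVD/μ = 986·0.121·0.0527/0.00104 = 6046.
Re > 4000 → turbulent. ε/D = 3.1e-06/0.0527 = 5.88e-05; Haaland: 1/√f = -1.8 log₁₀[4.72e-06 + 0.00114] = 5.293, so f = 0.03569.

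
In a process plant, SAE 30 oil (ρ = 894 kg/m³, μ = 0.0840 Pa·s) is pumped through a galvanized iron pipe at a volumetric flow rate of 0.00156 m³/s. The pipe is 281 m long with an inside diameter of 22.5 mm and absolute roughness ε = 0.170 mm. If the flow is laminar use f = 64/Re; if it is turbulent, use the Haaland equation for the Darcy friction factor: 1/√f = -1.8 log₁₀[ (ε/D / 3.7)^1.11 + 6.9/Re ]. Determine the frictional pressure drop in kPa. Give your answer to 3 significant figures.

ΔP ≈ 5850 kPa

Cross-sectional area A = πD²/4 = π(0.0225)²/4 = 0.0003976 m²; mean velocity V = Q/A = 0.00156/0.0003976 = 3.923 m/s.
Reynolds number Re = ρVD/μ = 894 · 3.923 · 0.0225 / 0.084 = 939.5.
Re < 2300 → laminar flow, so f = 64/Re = 64/939.5 = 0.06812 (the turbulent correlation is not needed).
Darcy-Weisbach: ΔP = f(L/D)(ρV²/2) = 0.06812·(281/0.0225)·(894·3.923²/2) = 0.06812·1.249e+04·6881 = 5.854e+06 Pa.
ΔP = 5.854e+06 Pa = 5850 kPa.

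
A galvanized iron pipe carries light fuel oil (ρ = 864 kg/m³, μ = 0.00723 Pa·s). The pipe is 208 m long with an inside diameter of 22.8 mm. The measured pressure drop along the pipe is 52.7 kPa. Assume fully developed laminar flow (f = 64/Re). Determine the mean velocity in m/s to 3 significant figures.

For laminar flow, f = 64/Re with Re = ρVD/μ, so Darcy-Weisbach reduces to ΔP = 32μLV/D². Solving for V: V = ΔP·D²/(32μL) = 5.27e+04·(0.0228)²/(32·0.00723·208) = 0.5693 m/s.
Check: Re = ρVD/μ = 864·0.5693·0.0228/0.00723 = 1551 < 2300, so the laminar assumption holds.

V ≈ 0.569 m/s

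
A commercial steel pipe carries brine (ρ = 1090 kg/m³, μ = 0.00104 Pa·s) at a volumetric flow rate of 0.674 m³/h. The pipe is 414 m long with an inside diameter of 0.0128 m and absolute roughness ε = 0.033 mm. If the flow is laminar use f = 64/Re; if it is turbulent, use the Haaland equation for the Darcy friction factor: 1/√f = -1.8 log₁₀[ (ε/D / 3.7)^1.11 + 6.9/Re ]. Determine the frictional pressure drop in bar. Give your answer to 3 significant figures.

ΔP ≈ 11.4 bar

Q = 0.674 m³/h = 0.674/3600 = 0.0001872 m³/s.
Cross-sectional area A = πD²/4 = π(0.0128)²/4 = 0.0001287 m²; mean velocity V = Q/A = 0.0001872/0.0001287 = 1.455 m/s.
Reynolds number Re = ρVD/μ = 1090 · 1.455 · 0.0128 / 0.00104 = 1.952e+04.
Re > 4000 → turbulent. Relative roughness ε/D = 3.3e-05/0.0128 = 0.00258. Haaland: 1/√f = -1.8 log₁₀[(0.00258/3.7)^1.11 + 6.9/1.952e+04] = -1.8 log₁₀[0.000313 + 0.000354] = 5.717, so f = 0.0306.
Darcy-Weisbach: ΔP = f(L/D)(ρV²/2) = 0.0306·(414/0.0128)·(1090·1.455²/2) = 0.0306·3.234e+04·1154 = 1.142e+06 Pa.
ΔP = 1.142e+06 Pa = 11.4 bar.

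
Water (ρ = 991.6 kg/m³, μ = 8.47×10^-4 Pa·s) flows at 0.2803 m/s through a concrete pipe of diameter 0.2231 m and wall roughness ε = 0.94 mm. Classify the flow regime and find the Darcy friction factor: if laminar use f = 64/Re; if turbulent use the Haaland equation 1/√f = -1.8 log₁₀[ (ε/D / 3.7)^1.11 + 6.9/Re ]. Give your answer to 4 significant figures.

f ≈ 0.03019

Re = ρVD/μ = 991.6·0.2803·0.2231/0.000847 = 7.321e+04.
Re > 4000 → turbulent. ε/D = 0.00094/0.2231 = 0.00421; Haaland: 1/√f = -1.8 log₁₀[0.00054 + 9.42e-05] = 5.756, so f = 0.03019.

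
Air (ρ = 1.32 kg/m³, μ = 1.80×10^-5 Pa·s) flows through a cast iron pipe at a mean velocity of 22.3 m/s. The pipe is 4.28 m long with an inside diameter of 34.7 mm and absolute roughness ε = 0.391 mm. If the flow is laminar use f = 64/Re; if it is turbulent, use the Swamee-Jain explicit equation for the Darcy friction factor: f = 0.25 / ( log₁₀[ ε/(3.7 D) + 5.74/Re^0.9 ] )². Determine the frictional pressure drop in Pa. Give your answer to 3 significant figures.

ΔP ≈ 1650 Pa

Reynolds number Re = ρVD/μ = 1.32 · 22.3 · 0.0347 / 1.8e-05 = 5.675e+04.
Re > 4000 → turbulent. Relative roughness ε/D = 0.000391/0.0347 = 0.0113. Swamee-Jain: f = 0.25/(log₁₀[0.0113/3.7 + 5.74/5.675e+04^0.9])² = 0.25/(log₁₀[0.00305 + 0.000302])² = 0.25/(-2.475)² = 0.0408.
Darcy-Weisbach: ΔP = f(L/D)(ρV²/2) = 0.0408·(4.28/0.0347)·(1.32·22.3²/2) = 0.0408·123.3·328.2 = 1652 Pa.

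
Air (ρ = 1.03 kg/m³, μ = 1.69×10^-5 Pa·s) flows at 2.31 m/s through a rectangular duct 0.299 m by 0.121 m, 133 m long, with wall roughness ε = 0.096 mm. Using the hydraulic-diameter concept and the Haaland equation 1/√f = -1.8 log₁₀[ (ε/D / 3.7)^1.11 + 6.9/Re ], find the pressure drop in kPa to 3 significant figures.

Hydraulic diameter D_h = 4A/P = 4·(0.299·0.121)/(2·(0.299+0.121)) = 0.1447/0.84 = 0.1723 m.
Re = ρVD_h/μ = 1.03·2.31·0.1723/1.69e-05 = 2.425e+04.
ε/D_h = 9.6e-05/0.1723 = 0.000557; Haaland gives 1/√f = -1.8 log₁₀[5.72e-05+0.000284] = 6.239, so f = 0.02569.
ΔP = f(L/D_h)(ρV²/2) = 0.02569·133/0.1723·2.748 = 54.49 Pa.
ΔP = 0.0545 kPa.

ΔP ≈ 0.0545 kPa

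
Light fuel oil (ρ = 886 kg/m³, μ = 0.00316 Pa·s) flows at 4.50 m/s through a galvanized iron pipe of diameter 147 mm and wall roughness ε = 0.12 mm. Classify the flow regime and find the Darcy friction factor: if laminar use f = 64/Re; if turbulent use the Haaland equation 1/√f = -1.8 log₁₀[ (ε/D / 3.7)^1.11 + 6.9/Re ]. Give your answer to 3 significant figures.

f ≈ 0.0202

Re = ρVD/μ = 886·4.5·0.147/0.00316 = 1.855e+05.
Re > 4000 → turbulent. ε/D = 0.00012/0.147 = 0.000816; Haaland: 1/√f = -1.8 log₁₀[8.74e-05 + 3.72e-05] = 7.028, so f = 0.02025.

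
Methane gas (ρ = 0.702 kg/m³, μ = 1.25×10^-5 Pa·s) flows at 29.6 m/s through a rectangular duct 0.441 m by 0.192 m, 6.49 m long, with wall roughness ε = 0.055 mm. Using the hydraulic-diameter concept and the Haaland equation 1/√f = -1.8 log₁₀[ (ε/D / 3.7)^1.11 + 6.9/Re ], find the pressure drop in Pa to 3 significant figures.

Hydraulic diameter D_h = 4A/P = 4·(0.441·0.192)/(2·(0.441+0.192)) = 0.3387/1.266 = 0.2675 m.
Re = ρVD_h/μ = 0.702·29.6·0.2675/1.25e-05 = 4.447e+05.
ε/D_h = 5.5e-05/0.2675 = 0.000206; Haaland gives 1/√f = -1.8 log₁₀[1.89e-05+1.55e-05] = 8.034, so f = 0.01549.
ΔP = f(L/D_h)(ρV²/2) = 0.01549·6.49/0.2675·307.5 = 115.6 Pa.

ΔP ≈ 116 Pa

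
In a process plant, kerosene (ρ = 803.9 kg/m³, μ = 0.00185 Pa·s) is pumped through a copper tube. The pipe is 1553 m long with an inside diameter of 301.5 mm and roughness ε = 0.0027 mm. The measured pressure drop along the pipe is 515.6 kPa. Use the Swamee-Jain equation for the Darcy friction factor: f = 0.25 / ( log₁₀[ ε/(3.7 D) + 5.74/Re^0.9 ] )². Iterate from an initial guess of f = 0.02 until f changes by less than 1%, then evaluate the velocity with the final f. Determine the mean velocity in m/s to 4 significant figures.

Rearranging Darcy-Weisbach: V = √(2·ΔP·D/(f·L·ρ)). With ε/D = 2.7e-06/0.3015 = 8.96e-06, iterate starting from f = 0.02:
  f = 0.02 → V = √(2·5.156e+05·0.3015/(0.02·1553·803.9)) = 3.529 m/s; Re = ρVD/μ = 4.623e+05; f → 0.01341
  f = 0.01341 → V = 4.309 m/s; Re = 5.645e+05; f → 0.01297
  f = 0.01297 → V = 4.382 m/s; Re = 5.742e+05; f → 0.01293
Converged (Δf/f < 1%). With the final f = 0.01293: V = √(2·5.156e+05·0.3015/(0.01293·1553·803.9)) = 4.389 m/s.

V ≈ 4.389 m/s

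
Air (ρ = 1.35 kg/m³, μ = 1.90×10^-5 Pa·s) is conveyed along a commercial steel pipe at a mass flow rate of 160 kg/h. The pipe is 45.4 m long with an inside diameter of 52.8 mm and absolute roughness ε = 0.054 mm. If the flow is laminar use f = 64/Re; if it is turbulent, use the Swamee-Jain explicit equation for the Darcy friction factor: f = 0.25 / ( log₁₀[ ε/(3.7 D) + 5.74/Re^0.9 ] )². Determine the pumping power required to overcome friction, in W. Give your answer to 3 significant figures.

ṁ = 160 kg/h = 160/3600 = 0.04444 kg/s.
A = πD²/4 = π(0.0528)²/4 = 0.00219 m²; mean velocity V = ṁ/(ρA) = 0.04444/(1.35 · 0.00219) = 15.04 m/s.
Reynolds number Re = ρVD/μ = 1.35 · 15.04 · 0.0528 / 1.9e-05 = 5.641e+04.
Re > 4000 → turbulent. Relative roughness ε/D = 5.4e-05/0.0528 = 0.00102. Swamee-Jain: f = 0.25/(log₁₀[0.00102/3.7 + 5.74/5.641e+04^0.9])² = 0.25/(log₁₀[0.000276 + 0.000304])² = 0.25/(-3.236)² = 0.02387.
Darcy-Weisbach: ΔP = f(L/D)(ρV²/2) = 0.02387·(45.4/0.0528)·(1.35·15.04²/2) = 0.02387·859.8·152.6 = 3132 Pa.
Q = ṁ/ρ = 0.04444/1.35 = 0.03292 m³/s.
Pumping power P = QΔP = 0.03292·3132 = 103.1 W = 103 W.

P ≈ 103 W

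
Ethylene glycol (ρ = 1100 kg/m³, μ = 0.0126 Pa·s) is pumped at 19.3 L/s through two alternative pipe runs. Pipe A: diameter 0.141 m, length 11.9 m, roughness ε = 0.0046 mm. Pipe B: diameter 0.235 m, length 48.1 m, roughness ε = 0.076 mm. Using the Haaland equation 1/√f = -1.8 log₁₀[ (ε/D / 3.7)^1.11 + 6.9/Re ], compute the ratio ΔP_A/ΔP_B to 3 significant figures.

Pipe A: V = Q/A = 0.0193/0.01561 = 1.236 m/s; Re = 1.521e+04; ε/D = 3.26e-05; Haaland → f = 0.02765; ΔP_A = f(L/D)(ρV²/2) = 1961 Pa.
Pipe B: V = Q/A = 0.0193/0.04337 = 0.445 m/s; Re = 9129; ε/D = 0.000323; Haaland → f = 0.03203; ΔP_B = f(L/D)(ρV²/2) = 714 Pa.
ΔP_A/ΔP_B = 1961/714 = 2.75.

ΔP_A/ΔP_B ≈ 2.75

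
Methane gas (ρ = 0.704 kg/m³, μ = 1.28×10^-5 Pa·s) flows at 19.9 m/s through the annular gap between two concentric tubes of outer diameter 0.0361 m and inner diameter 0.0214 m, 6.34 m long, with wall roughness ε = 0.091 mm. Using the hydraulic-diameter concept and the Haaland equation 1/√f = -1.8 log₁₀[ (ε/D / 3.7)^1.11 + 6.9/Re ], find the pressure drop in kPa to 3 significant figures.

Hydraulic diameter D_h = 4A/P = D_o - D_i = 0.0361 - 0.0214 = 0.0147 m.
Re = ρVD_h/μ = 0.704·19.9·0.0147/1.28e-05 = 1.609e+04.
ε/D_h = 9.1e-05/0.0147 = 0.00619; Haaland gives 1/√f = -1.8 log₁₀[0.000828+0.000429] = 5.221, so f = 0.03668.
ΔP = f(L/D_h)(ρV²/2) = 0.03668·6.34/0.0147·139.4 = 2205 Pa.
ΔP = 2.21 kPa.

ΔP ≈ 2.21 kPa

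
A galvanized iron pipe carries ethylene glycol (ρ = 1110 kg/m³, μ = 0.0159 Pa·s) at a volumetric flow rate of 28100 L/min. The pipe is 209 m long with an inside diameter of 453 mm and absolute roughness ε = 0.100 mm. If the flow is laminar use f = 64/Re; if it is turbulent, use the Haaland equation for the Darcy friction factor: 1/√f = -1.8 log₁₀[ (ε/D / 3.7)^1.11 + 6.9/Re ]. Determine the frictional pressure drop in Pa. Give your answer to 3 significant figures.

Q = 28100 L/min = 28100/60000 = 0.4683 m³/s.
Cross-sectional area A = πD²/4 = π(0.453)²/4 = 0.1612 m²; mean velocity V = Q/A = 0.4683/0.1612 = 2.906 m/s.
Reynolds number Re = ρVD/μ = 1110 · 2.906 · 0.453 / 0.0159 = 9.19e+04.
Re > 4000 → turbulent. Relative roughness ε/D = 0.0001/0.453 = 0.000221. Haaland: 1/√f = -1.8 log₁₀[(0.000221/3.7)^1.11 + 6.9/9.19e+04] = -1.8 log₁₀[2.05e-05 + 7.51e-05] = 7.236, so f = 0.0191.
Darcy-Weisbach: ΔP = f(L/D)(ρV²/2) = 0.0191·(209/0.453)·(1110·2.906²/2) = 0.0191·461.4·4686 = 4.13e+04 Pa.

ΔP ≈ 41300 Pa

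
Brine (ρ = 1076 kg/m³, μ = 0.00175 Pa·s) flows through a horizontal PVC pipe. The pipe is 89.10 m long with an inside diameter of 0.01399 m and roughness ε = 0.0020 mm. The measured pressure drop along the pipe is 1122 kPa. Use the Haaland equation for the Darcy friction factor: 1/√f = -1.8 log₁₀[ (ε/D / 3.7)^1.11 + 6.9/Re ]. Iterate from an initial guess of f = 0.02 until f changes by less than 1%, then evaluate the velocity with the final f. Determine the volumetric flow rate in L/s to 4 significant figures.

Q ≈ 0.5772 L/s

Rearranging Darcy-Weisbach: V = √(2·ΔP·D/(f·L·ρ)). With ε/D = 2e-06/0.01399 = 0.000143, iterate starting from f = 0.02:
  f = 0.02 → V = √(2·1.122e+06·0.01399/(0.02·89.1·1076)) = 4.046 m/s; Re = ρVD/μ = 3.481e+04; f → 0.02284
  f = 0.02284 → V = 3.786 m/s; Re = 3.257e+04; f → 0.02318
  f = 0.02318 → V = 3.758 m/s; Re = 3.233e+04; f → 0.02322
Converged (Δf/f < 1%). With the final f = 0.02322: V = √(2·1.122e+06·0.01399/(0.02322·89.1·1076)) = 3.755 m/s.
Q = V·A = 3.755·(π/4·0.01399²) = 0.0005772 m³/s = 0.5772 L/s.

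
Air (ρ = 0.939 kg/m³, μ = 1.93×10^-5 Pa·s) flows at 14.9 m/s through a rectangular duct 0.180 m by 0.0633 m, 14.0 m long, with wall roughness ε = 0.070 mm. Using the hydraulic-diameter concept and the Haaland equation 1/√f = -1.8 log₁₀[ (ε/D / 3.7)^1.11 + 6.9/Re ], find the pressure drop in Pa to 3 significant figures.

ΔP ≈ 343 Pa

Hydraulic diameter D_h = 4A/P = 4·(0.18·0.0633)/(2·(0.18+0.0633)) = 0.04558/0.4866 = 0.09366 m.
Re = ρVD_h/μ = 0.939·14.9·0.09366/1.93e-05 = 6.79e+04.
ε/D_h = 7e-05/0.09366 = 0.000747; Haaland gives 1/√f = -1.8 log₁₀[7.92e-05+0.000102] = 6.737, so f = 0.02203.
ΔP = f(L/D_h)(ρV²/2) = 0.02203·14/0.09366·104.2 = 343.3 Pa.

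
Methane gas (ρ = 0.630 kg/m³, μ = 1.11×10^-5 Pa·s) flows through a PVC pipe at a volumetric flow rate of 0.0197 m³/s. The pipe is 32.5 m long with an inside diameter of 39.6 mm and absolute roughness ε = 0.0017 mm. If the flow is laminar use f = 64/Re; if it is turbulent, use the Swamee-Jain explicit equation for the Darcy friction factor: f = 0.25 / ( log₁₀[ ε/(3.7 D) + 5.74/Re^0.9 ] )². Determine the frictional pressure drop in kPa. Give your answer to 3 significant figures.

Cross-sectional area A = πD²/4 = π(0.0396)²/4 = 0.001232 m²; mean velocity V = Q/A = 0.0197/0.001232 = 16 m/s.
Reynolds number Re = ρVD/μ = 0.63 · 16 · 0.0396 / 1.11e-05 = 3.595e+04.
Re > 4000 → turbulent. Relative roughness ε/D = 1.7e-06/0.0396 = 4.29e-05. Swamee-Jain: f = 0.25/(log₁₀[4.29e-05/3.7 + 5.74/3.595e+04^0.9])² = 0.25/(log₁₀[1.16e-05 + 0.000456])² = 0.25/(-3.33)² = 0.02254.
Darcy-Weisbach: ΔP = f(L/D)(ρV²/2) = 0.02254·(32.5/0.0396)·(0.63·16²/2) = 0.02254·820.7·80.59 = 1491 Pa.
ΔP = 1491 Pa = 1.49 kPa.

ΔP ≈ 1.49 kPa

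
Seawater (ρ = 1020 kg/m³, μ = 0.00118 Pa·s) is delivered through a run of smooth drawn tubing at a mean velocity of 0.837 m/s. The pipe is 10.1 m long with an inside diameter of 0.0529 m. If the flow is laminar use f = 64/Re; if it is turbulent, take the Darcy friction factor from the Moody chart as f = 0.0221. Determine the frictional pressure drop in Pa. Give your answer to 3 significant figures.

ΔP ≈ 1510 Pa

Reynolds number Re = ρVD/μ = 1020 · 0.837 · 0.0529 / 0.00118 = 3.827e+04.
Re > 4000 → turbulent; use the Moody-chart value f = 0.0221.
Darcy-Weisbach: ΔP = f(L/D)(ρV²/2) = 0.0221·(10.1/0.0529)·(1020·0.837²/2) = 0.0221·190.9·357.3 = 1508 Pa.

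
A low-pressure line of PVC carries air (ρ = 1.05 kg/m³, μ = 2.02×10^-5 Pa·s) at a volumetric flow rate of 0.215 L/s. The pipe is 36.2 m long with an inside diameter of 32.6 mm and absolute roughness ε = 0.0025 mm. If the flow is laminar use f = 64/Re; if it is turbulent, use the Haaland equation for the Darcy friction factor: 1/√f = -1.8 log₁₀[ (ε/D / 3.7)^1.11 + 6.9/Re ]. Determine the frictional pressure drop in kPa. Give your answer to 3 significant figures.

ΔP ≈ 0.00567 kPa

Q = 0.215 L/s = 0.215/1000 = 0.000215 m³/s.
Cross-sectional area A = πD²/4 = π(0.0326)²/4 = 0.0008347 m²; mean velocity V = Q/A = 0.000215/0.0008347 = 0.2576 m/s.
Reynolds number Re = ρVD/μ = 1.05 · 0.2576 · 0.0326 / 2.02e-05 = 436.5.
Re < 2300 → laminar flow, so f = 64/Re = 64/436.5 = 0.1466 (the turbulent correlation is not needed).
Darcy-Weisbach: ΔP = f(L/D)(ρV²/2) = 0.1466·(36.2/0.0326)·(1.05·0.2576²/2) = 0.1466·1110·0.03483 = 5.671 Pa.
ΔP = 5.671 Pa = 0.00567 kPa.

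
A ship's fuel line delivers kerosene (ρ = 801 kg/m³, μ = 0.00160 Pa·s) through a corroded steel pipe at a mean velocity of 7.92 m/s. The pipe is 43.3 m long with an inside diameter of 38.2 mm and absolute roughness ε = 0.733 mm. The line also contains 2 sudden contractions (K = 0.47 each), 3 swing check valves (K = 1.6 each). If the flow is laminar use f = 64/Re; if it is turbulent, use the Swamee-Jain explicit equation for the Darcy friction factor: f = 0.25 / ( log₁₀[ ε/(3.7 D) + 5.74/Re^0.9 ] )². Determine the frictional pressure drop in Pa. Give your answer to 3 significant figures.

ΔP ≈ 1.52×10^6 Pa

Reynolds number Re = ρVD/μ = 801 · 7.92 · 0.0382 / 0.0016 = 1.515e+05.
Re > 4000 → turbulent. Relative roughness ε/D = 0.000733/0.0382 = 0.0192. Swamee-Jain: f = 0.25/(log₁₀[0.0192/3.7 + 5.74/1.515e+05^0.9])² = 0.25/(log₁₀[0.00519 + 0.000125])² = 0.25/(-2.275)² = 0.04831.
Total minor-loss coefficient ΣK = 2·0.47 + 3·1.6 = 5.74.
ΔP = [f·L/D + ΣK]·(ρV²/2) = [0.04831·43.3/0.0382 + 5.74]·(801·7.92²/2) = [54.76 + 5.74]·2.512e+04 = 1.52e+06 Pa.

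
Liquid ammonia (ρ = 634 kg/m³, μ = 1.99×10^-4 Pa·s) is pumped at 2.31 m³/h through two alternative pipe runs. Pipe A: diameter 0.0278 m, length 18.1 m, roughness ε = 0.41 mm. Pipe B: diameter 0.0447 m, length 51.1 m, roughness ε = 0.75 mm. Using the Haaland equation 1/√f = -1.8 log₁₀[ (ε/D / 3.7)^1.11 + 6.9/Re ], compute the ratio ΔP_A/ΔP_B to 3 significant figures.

ΔP_A/ΔP_B ≈ 3.61

Pipe A: V = Q/A = 0.0006417/0.000607 = 1.057 m/s; Re = 9.363e+04; ε/D = 0.0147; Haaland → f = 0.04399; ΔP_A = f(L/D)(ρV²/2) = 1.015e+04 Pa.
Pipe B: V = Q/A = 0.0006417/0.001569 = 0.4089 m/s; Re = 5.823e+04; ε/D = 0.0168; Haaland → f = 0.04633; ΔP_B = f(L/D)(ρV²/2) = 2807 Pa.
ΔP_A/ΔP_B = 1.015e+04/2807 = 3.61.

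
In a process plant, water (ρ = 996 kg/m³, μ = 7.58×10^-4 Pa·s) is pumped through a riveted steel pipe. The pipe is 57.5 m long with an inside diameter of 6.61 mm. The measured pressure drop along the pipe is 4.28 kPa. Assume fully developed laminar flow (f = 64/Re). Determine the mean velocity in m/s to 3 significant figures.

For laminar flow, f = 64/Re with Re = ρVD/μ, so Darcy-Weisbach reduces to ΔP = 32μLV/D². Solving for V: V = ΔP·D²/(32μL) = 4280·(0.00661)²/(32·0.000758·57.5) = 0.1341 m/s.
Check: Re = ρVD/μ = 996·0.1341·0.00661/0.000758 = 1165 < 2300, so the laminar assumption holds.

V ≈ 0.134 m/s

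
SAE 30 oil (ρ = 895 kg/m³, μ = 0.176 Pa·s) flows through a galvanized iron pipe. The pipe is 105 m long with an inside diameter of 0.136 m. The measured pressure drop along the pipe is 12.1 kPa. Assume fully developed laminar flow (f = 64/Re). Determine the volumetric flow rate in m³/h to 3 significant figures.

Q ≈ 19.8 m³/h

For laminar flow, f = 64/Re with Re = ρVD/μ, so Darcy-Weisbach reduces to ΔP = 32μLV/D². Solving for V: V = ΔP·D²/(32μL) = 1.21e+04·(0.136)²/(32·0.176·105) = 0.3785 m/s.
Check: Re = ρVD/μ = 895·0.3785·0.136/0.176 = 261.7 < 2300, so the laminar assumption holds.
Q = V·A = 0.3785·(π/4·0.136²) = 0.005498 m³/s = 19.8 m³/h.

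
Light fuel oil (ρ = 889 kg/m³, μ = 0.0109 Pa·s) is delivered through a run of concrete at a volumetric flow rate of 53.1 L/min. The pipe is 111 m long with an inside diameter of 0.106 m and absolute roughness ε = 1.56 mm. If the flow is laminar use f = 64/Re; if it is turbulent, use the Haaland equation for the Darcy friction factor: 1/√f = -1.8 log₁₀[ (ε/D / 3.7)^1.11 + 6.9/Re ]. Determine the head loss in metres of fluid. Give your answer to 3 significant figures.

h_f ≈ 0.0396 m

Q = 53.1 L/min = 53.1/60000 = 0.000885 m³/s.
Cross-sectional area A = πD²/4 = π(0.106)²/4 = 0.008825 m²; mean velocity V = Q/A = 0.000885/0.008825 = 0.1003 m/s.
Reynolds number Re = ρVD/μ = 889 · 0.1003 · 0.106 / 0.0109 = 867.
Re < 2300 → laminar flow, so f = 64/Re = 64/867 = 0.07382 (the turbulent correlation is not needed).
Darcy-Weisbach: ΔP = f(L/D)(ρV²/2) = 0.07382·(111/0.106)·(889·0.1003²/2) = 0.07382·1047·4.47 = 345.6 Pa.
Head loss h_f = ΔP/(ρg) = 345.6/(889·9.81) = 0.0396 m.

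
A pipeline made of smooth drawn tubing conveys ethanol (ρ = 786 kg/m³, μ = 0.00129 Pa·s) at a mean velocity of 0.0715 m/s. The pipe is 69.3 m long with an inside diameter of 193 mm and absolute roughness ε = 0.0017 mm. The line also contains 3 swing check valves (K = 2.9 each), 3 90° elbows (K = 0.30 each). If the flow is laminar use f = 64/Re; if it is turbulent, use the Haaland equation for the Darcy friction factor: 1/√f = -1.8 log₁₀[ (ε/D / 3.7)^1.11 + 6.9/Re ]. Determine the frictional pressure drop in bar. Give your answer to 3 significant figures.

Reynolds number Re = ρVD/μ = 786 · 0.0715 · 0.193 / 0.00129 = 8408.
Re > 4000 → turbulent. Relative roughness ε/D = 1.7e-06/0.193 = 8.81e-06. Haaland: 1/√f = -1.8 log₁₀[(8.81e-06/3.7)^1.11 + 6.9/8408] = -1.8 log₁₀[5.73e-07 + 0.000821] = 5.554, so f = 0.03242.
Total minor-loss coefficient ΣK = 3·2.9 + 3·0.3 = 9.6.
ΔP = [f·L/D + ΣK]·(ρV²/2) = [0.03242·69.3/0.193 + 9.6]·(786·0.0715²/2) = [11.64 + 9.6]·2.009 = 42.67 Pa.
ΔP = 42.67 Pa = 4.27×10^-4 bar.

ΔP ≈ 4.27×10^-4 bar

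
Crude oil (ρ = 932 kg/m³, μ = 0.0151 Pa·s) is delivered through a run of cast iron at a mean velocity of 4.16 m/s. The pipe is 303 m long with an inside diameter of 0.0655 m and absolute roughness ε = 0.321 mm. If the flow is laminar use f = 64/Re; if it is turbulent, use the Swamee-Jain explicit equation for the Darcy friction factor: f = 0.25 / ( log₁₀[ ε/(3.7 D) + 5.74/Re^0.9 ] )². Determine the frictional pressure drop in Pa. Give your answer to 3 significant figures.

Reynolds number Re = ρVD/μ = 932 · 4.16 · 0.0655 / 0.0151 = 1.682e+04.
Re > 4000 → turbulent. Relative roughness ε/D = 0.000321/0.0655 = 0.0049. Swamee-Jain: f = 0.25/(log₁₀[0.0049/3.7 + 5.74/1.682e+04^0.9])² = 0.25/(log₁₀[0.00132 + 0.000903])² = 0.25/(-2.652)² = 0.03554.
Darcy-Weisbach: ΔP = f(L/D)(ρV²/2) = 0.03554·(303/0.0655)·(932·4.16²/2) = 0.03554·4626·8064 = 1.326e+06 Pa.

ΔP ≈ 1.33×10^6 Pa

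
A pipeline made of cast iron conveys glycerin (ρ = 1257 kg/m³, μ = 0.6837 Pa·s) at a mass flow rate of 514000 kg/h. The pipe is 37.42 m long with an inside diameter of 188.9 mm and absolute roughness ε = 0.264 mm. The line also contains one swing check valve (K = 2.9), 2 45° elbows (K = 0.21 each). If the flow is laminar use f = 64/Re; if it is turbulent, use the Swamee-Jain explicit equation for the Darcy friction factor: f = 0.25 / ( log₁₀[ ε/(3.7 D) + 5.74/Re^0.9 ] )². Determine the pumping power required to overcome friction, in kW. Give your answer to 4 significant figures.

ṁ = 514000 kg/h = 514000/3600 = 142.8 kg/s.
A = πD²/4 = π(0.1889)²/4 = 0.02803 m²; mean velocity V = ṁ/(ρA) = 142.8/(1257 · 0.02803) = 4.053 m/s.
Reynolds number Re = ρVD/μ = 1257 · 4.053 · 0.1889 / 0.684 = 1408.
Re < 2300 → laminar flow, so f = 64/Re = 64/1408 = 0.04547 (the turbulent correlation is not needed).
Total minor-loss coefficient ΣK = 1·2.9 + 2·0.21 = 3.32.
ΔP = [f·L/D + ΣK]·(ρV²/2) = [0.04547·37.42/0.1889 + 3.32]·(1257·4.053²/2) = [9.007 + 3.32]·1.032e+04 = 1.273e+05 Pa.
Q = ṁ/ρ = 142.8/1257 = 0.1136 m³/s.
Pumping power P = QΔP = 0.1136·1.273e+05 = 14455 W = 14.46 kW.

P ≈ 14.46 kW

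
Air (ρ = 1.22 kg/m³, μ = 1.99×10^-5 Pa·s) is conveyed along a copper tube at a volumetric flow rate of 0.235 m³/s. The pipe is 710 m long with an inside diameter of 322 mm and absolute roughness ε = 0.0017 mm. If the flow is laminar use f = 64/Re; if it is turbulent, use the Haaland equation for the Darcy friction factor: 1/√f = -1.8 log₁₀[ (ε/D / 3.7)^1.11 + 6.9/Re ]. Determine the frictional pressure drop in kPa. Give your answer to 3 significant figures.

ΔP ≈ 0.225 kPa

Cross-sectional area A = πD²/4 = π(0.322)²/4 = 0.08143 m²; mean velocity V = Q/A = 0.235/0.08143 = 2.886 m/s.
Reynolds number Re = ρVD/μ = 1.22 · 2.886 · 0.322 / 1.99e-05 = 5.697e+04.
Re > 4000 → turbulent. Relative roughness ε/D = 1.7e-06/0.322 = 5.28e-06. Haaland: 1/√f = -1.8 log₁₀[(5.28e-06/3.7)^1.11 + 6.9/5.697e+04] = -1.8 log₁₀[3.25e-07 + 0.000121] = 7.048, so f = 0.02013.
Darcy-Weisbach: ΔP = f(L/D)(ρV²/2) = 0.02013·(710/0.322)·(1.22·2.886²/2) = 0.02013·2205·5.08 = 225.5 Pa.
ΔP = 225.5 Pa = 0.225 kPa.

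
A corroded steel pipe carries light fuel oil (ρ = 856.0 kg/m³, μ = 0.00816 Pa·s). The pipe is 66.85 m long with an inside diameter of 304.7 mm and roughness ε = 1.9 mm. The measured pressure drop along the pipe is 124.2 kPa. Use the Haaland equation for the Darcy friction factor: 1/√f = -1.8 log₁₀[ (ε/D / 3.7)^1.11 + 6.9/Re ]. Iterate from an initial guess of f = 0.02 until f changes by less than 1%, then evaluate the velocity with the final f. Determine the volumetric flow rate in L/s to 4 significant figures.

Q ≈ 462.1 L/s

Rearranging Darcy-Weisbach: V = √(2·ΔP·D/(f·L·ρ)). With ε/D = 0.0019/0.3047 = 0.00624, iterate starting from f = 0.02:
  f = 0.02 → V = √(2·1.242e+05·0.3047/(0.02·66.85·856)) = 8.132 m/s; Re = ρVD/μ = 2.599e+05; f → 0.03286
  f = 0.03286 → V = 6.345 m/s; Re = 2.028e+05; f → 0.03294
Converged (Δf/f < 1%). With the final f = 0.03294: V = √(2·1.242e+05·0.3047/(0.03294·66.85·856)) = 6.337 m/s.
Q = V·A = 6.337·(π/4·0.3047²) = 0.4621 m³/s = 462.1 L/s.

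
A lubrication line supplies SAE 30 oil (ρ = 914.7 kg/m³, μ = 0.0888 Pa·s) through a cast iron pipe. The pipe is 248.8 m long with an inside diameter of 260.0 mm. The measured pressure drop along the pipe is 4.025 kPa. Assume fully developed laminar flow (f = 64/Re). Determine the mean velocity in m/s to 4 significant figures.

For laminar flow, f = 64/Re with Re = ρVD/μ, so Darcy-Weisbach reduces to ΔP = 32μLV/D². Solving for V: V = ΔP·D²/(32μL) = 4025·(0.26)²/(32·0.0888·248.8) = 0.3849 m/s.
Check: Re = ρVD/μ = 914.7·0.3849·0.26/0.0888 = 1031 < 2300, so the laminar assumption holds.

V ≈ 0.3849 m/s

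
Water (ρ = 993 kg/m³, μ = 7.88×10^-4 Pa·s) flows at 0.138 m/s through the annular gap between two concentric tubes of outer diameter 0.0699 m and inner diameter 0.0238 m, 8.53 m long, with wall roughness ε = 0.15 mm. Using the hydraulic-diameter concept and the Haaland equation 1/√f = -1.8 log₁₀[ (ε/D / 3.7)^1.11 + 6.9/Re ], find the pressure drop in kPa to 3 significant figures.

ΔP ≈ 0.0643 kPa

Hydraulic diameter D_h = 4A/P = D_o - D_i = 0.0699 - 0.0238 = 0.0461 m.
Re = ρVD_h/μ = 993·0.138·0.0461/0.000788 = 8017.
ε/D_h = 0.00015/0.0461 = 0.00325; Haaland gives 1/√f = -1.8 log₁₀[0.000406+0.000861] = 5.215, so f = 0.03676.
ΔP = f(L/D_h)(ρV²/2) = 0.03676·8.53/0.0461·9.455 = 64.32 Pa.
ΔP = 0.0643 kPa.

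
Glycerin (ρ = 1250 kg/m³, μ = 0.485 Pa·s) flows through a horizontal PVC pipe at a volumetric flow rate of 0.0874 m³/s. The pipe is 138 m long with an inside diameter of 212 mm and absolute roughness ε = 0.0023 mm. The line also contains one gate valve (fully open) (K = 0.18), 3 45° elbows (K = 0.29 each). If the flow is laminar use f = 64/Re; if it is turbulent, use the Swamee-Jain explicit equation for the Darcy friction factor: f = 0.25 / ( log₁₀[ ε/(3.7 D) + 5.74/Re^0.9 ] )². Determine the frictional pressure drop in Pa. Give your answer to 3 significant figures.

Cross-sectional area A = πD²/4 = π(0.212)²/4 = 0.0353 m²; mean velocity V = Q/A = 0.0874/0.0353 = 2.476 m/s.
Reynolds number Re = ρVD/μ = 1250 · 2.476 · 0.212 / 0.485 = 1353.
Re < 2300 → laminar flow, so f = 64/Re = 64/1353 = 0.04731 (the turbulent correlation is not needed).
Total minor-loss coefficient ΣK = 1·0.18 + 3·0.29 = 1.05.
ΔP = [f·L/D + ΣK]·(ρV²/2) = [0.04731·138/0.212 + 1.05]·(1250·2.476²/2) = [30.79 + 1.05]·3832 = 1.22e+05 Pa.

ΔP ≈ 122000 Pa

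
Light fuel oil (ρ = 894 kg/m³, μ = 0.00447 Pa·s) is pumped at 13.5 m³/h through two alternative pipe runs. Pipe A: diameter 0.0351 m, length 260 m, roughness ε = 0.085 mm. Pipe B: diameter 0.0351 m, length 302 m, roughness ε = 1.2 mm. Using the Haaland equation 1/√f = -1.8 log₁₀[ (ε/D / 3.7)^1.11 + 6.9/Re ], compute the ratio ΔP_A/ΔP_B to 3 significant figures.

ΔP_A/ΔP_B ≈ 0.405

Pipe A: V = Q/A = 0.00375/0.0009676 = 3.875 m/s; Re = 2.721e+04; ε/D = 0.00242; Haaland → f = 0.02899; ΔP_A = f(L/D)(ρV²/2) = 1.442e+06 Pa.
Pipe B: V = Q/A = 0.00375/0.0009676 = 3.875 m/s; Re = 2.721e+04; ε/D = 0.0342; Haaland → f = 0.06159; ΔP_B = f(L/D)(ρV²/2) = 3.558e+06 Pa.
ΔP_A/ΔP_B = 1.442e+06/3.558e+06 = 0.405.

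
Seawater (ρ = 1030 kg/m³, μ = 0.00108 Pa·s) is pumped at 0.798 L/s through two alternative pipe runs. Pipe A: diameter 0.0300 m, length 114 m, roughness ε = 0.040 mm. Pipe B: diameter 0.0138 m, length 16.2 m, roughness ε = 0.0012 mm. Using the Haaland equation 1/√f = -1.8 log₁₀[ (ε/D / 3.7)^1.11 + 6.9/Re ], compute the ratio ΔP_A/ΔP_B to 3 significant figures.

Pipe A: V = Q/A = 0.000798/0.0007069 = 1.129 m/s; Re = 3.23e+04; ε/D = 0.00133; Haaland → f = 0.0261; ΔP_A = f(L/D)(ρV²/2) = 6.511e+04 Pa.
Pipe B: V = Q/A = 0.000798/0.0001496 = 5.335 m/s; Re = 7.022e+04; ε/D = 8.7e-05; Haaland → f = 0.01952; ΔP_B = f(L/D)(ρV²/2) = 3.359e+05 Pa.
ΔP_A/ΔP_B = 6.511e+04/3.359e+05 = 0.194.

ΔP_A/ΔP_B ≈ 0.194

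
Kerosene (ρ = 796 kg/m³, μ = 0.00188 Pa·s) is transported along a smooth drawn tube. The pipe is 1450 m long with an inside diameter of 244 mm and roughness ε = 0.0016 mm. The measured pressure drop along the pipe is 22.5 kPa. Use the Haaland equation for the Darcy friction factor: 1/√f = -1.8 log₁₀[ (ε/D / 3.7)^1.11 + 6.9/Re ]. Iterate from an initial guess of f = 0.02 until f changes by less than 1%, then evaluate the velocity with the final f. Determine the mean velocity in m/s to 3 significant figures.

V ≈ 0.706 m/s

Rearranging Darcy-Weisbach: V = √(2·ΔP·D/(f·L·ρ)). With ε/D = 1.6e-06/0.244 = 6.56e-06, iterate starting from f = 0.02:
  f = 0.02 → V = √(2·2.25e+04·0.244/(0.02·1450·796)) = 0.6897 m/s; Re = ρVD/μ = 7.125e+04; f → 0.01917
  f = 0.01917 → V = 0.7044 m/s; Re = 7.277e+04; f → 0.01909
Converged (Δf/f < 1%). With the final f = 0.01909: V = √(2·2.25e+04·0.244/(0.01909·1450·796)) = 0.706 m/s.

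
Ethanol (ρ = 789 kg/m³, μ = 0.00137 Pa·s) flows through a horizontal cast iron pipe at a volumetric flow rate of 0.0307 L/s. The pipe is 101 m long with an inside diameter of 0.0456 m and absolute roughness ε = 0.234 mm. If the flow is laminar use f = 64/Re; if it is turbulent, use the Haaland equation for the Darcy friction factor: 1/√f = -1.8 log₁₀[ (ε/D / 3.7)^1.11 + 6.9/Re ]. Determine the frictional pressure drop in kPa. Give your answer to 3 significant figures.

Q = 0.0307 L/s = 0.0307/1000 = 3.07e-05 m³/s.
Cross-sectional area A = πD²/4 = π(0.0456)²/4 = 0.001633 m²; mean velocity V = Q/A = 3.07e-05/0.001633 = 0.0188 m/s.
Reynolds number Re = ρVD/μ = 789 · 0.0188 · 0.0456 / 0.00137 = 493.7.
Re < 2300 → laminar flow, so f = 64/Re = 64/493.7 = 0.1296 (the turbulent correlation is not needed).
Darcy-Weisbach: ΔP = f(L/D)(ρV²/2) = 0.1296·(101/0.0456)·(789·0.0188²/2) = 0.1296·2215·0.1394 = 40.03 Pa.
ΔP = 40.03 Pa = 0.0400 kPa.

ΔP ≈ 0.0400 kPa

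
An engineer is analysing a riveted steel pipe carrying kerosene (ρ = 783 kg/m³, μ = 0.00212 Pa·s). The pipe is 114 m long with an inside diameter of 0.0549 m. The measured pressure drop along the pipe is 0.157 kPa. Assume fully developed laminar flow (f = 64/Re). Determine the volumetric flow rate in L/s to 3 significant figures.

For laminar flow, f = 64/Re with Re = ρVD/μ, so Darcy-Weisbach reduces to ΔP = 32μLV/D². Solving for V: V = ΔP·D²/(32μL) = 157·(0.0549)²/(32·0.00212·114) = 0.06119 m/s.
Check: Re = ρVD/μ = 783·0.06119·0.0549/0.00212 = 1241 < 2300, so the laminar assumption holds.
Q = V·A = 0.06119·(π/4·0.0549²) = 0.0001448 m³/s = 0.145 L/s.

Q ≈ 0.145 L/s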